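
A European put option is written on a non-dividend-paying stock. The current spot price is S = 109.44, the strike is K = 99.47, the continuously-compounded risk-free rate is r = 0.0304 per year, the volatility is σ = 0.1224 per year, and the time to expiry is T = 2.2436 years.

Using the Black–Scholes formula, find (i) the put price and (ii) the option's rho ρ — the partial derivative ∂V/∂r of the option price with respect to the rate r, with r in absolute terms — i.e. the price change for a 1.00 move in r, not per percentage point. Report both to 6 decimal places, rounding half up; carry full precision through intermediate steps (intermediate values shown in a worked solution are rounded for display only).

σ√T = 0.1224·√2.2436 = 0.183339
d₁ = (ln(S/K) + (r+σ²/2)T) / (σ√T) = (ln(109.44/99.47) + (0.0304+0.1224²/2)·2.2436) / 0.183339 = (0.095520 + 0.085012) / 0.183339 = 0.984693
d₂ = d₁ − σ√T = 0.984693 − 0.183339 = 0.801354
e^{−rT} = e^{−0.0304·2.2436} = 0.934069
N(−d₁) = 0.162387,  N(−d₂) = 0.211463
Put price V = K·e^{−rT}·N(−d₂) − S·N(−d₁) = 19.647432 − 17.771680 = 1.875752
ρ = −K·T·e^{−rT}·N(−d₂) = -44.080979

price = 1.875752
ρ = -44.080979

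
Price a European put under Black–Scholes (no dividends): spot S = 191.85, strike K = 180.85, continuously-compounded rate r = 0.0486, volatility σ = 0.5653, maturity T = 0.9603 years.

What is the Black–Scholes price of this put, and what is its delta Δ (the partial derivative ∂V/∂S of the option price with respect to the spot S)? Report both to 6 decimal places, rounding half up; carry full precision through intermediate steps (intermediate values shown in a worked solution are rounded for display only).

price = 30.842621
Δ = -0.319957

σ√T = 0.5653·√0.9603 = 0.553965
d₁ = (ln(S/K) + (r+σ²/2)T) / (σ√T) = (ln(191.85/180.85) + (0.0486+0.5653²/2)·0.9603) / 0.553965 = (0.059046 + 0.200109) / 0.553965 = 0.467818
d₂ = d₁ − σ√T = 0.467818 − 0.553965 = -0.086147
e^{−rT} = e^{−0.0486·0.9603} = 0.954402
N(−d₁) = 0.319957,  N(−d₂) = 0.534325
Put price V = K·e^{−rT}·N(−d₂) − S·N(−d₁) = 92.226411 − 61.383789 = 30.842621
Δ = −N(−d₁) = -0.319957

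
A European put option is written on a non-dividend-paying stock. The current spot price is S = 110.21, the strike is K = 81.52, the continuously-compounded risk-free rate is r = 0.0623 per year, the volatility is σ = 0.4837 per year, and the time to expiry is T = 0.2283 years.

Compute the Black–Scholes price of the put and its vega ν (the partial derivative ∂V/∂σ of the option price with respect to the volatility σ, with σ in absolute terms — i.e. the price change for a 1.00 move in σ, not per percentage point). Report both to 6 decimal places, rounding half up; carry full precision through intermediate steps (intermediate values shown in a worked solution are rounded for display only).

price = 0.854720
ν = 7.007770

σ√T = 0.4837·√0.2283 = 0.231115
d₁ = (ln(S/K) + (r+σ²/2)T) / (σ√T) = (ln(110.21/81.52) + (0.0623+0.4837²/2)·0.2283) / 0.231115 = (0.301539 + 0.040930) / 0.231115 = 1.481811
d₂ = d₁ − σ√T = 1.481811 − 0.231115 = 1.250696
e^{−rT} = e^{−0.0623·0.2283} = 0.985878
N(−d₁) = 0.069195,  N(−d₂) = 0.105523
Put price V = K·e^{−rT}·N(−d₂) − S·N(−d₁) = 8.480731 − 7.626010 = 0.854720
φ(d₁) = (1/√(2π))·e^{−d₁²/2} = 0.133078
ν = S·φ(d₁)·√T = 7.007770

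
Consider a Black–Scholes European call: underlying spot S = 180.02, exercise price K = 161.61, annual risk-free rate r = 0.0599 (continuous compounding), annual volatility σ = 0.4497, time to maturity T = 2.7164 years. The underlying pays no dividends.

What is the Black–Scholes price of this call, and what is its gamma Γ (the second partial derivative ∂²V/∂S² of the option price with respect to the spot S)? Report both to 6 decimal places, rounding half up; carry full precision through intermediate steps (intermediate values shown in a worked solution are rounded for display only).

σ√T = 0.4497·√2.7164 = 0.741173
d₁ = (ln(S/K) + (r+σ²/2)T) / (σ√T) = (ln(180.02/161.61) + (0.0599+0.4497²/2)·2.7164) / 0.741173 = (0.107882 + 0.437381) / 0.741173 = 0.735676
d₂ = d₁ − σ√T = 0.735676 − 0.741173 = -0.005498
e^{−rT} = e^{−0.0599·2.7164} = 0.849836
N(d₁) = 0.769036,  N(d₂) = 0.497807
Call price V = S·N(d₁) − K·e^{−rT}·N(d₂) = 138.441856 − 68.369750 = 70.072106
φ(d₁) = (1/√(2π))·e^{−d₁²/2} = 0.304359
Γ = φ(d₁) / (S·σ·√T) = 0.002281

price = 70.072106
Γ = 0.002281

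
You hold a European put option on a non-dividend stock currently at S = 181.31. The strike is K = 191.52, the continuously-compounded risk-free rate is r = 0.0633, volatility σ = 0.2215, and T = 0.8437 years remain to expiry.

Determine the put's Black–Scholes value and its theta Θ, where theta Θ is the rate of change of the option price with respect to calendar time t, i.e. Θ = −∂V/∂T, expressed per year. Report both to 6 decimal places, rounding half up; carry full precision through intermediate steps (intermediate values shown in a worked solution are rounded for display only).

price = 14.826440
Θ = -2.439215

σ√T = 0.2215·√0.8437 = 0.203455
d₁ = (ln(S/K) + (r+σ²/2)T) / (σ√T) = (ln(181.31/191.52) + (0.0633+0.2215²/2)·0.8437) / 0.203455 = (-0.054784 + 0.074103) / 0.203455 = 0.094956
d₂ = d₁ − σ√T = 0.094956 − 0.203455 = -0.108499
e^{−rT} = e^{−0.0633·0.8437} = 0.947995
N(−d₁) = 0.462175,  N(−d₂) = 0.543200
Put price V = K·e^{−rT}·N(−d₂) − S·N(−d₁) = 98.623402 − 83.796962 = 14.826440
φ(d₁) = (1/√(2π))·e^{−d₁²/2} = 0.397148
Θ = −S·φ(d₁)·σ/(2√T) + r·K·e^{−rT}·N(−d₂) = −8.682077 + 6.242861 = -2.439215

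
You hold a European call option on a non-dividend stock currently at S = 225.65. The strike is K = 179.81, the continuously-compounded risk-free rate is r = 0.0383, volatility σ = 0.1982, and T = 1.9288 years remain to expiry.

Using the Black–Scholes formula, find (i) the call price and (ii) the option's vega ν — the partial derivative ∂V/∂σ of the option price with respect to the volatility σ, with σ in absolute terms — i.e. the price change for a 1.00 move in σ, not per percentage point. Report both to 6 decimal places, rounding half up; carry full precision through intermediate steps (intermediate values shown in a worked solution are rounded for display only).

price = 62.336636
ν = 58.606314

σ√T = 0.1982·√1.9288 = 0.275263
d₁ = (ln(S/K) + (r+σ²/2)T) / (σ√T) = (ln(225.65/179.81) + (0.0383+0.1982²/2)·1.9288) / 0.275263 = (0.227084 + 0.111758) / 0.275263 = 1.230978
d₂ = d₁ − σ√T = 1.230978 − 0.275263 = 0.955715
e^{−rT} = e^{−0.0383·1.9288} = 0.928790
N(d₁) = 0.890834,  N(d₂) = 0.830392
Call price V = S·N(d₁) − K·e^{−rT}·N(d₂) = 201.016787 − 138.680151 = 62.336636
φ(d₁) = (1/√(2π))·e^{−d₁²/2} = 0.187010
ν = S·φ(d₁)·√T = 58.606314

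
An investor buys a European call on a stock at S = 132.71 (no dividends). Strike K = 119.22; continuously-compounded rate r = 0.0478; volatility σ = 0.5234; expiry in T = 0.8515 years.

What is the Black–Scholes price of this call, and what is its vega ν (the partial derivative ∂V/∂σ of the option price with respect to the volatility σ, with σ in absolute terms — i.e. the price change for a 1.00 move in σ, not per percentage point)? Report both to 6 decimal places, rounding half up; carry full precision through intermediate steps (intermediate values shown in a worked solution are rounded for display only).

σ√T = 0.5234·√0.8515 = 0.482977
d₁ = (ln(S/K) + (r+σ²/2)T) / (σ√T) = (ln(132.71/119.22) + (0.0478+0.5234²/2)·0.8515) / 0.482977 = (0.107196 + 0.157335) / 0.482977 = 0.547709
d₂ = d₁ − σ√T = 0.547709 − 0.482977 = 0.064733
e^{−rT} = e^{−0.0478·0.8515} = 0.960115
N(d₁) = 0.708054,  N(d₂) = 0.525807
Call price V = S·N(d₁) − K·e^{−rT}·N(d₂) = 93.965868 − 60.186427 = 33.779441
φ(d₁) = (1/√(2π))·e^{−d₁²/2} = 0.343375
ν = S·φ(d₁)·√T = 42.049910

price = 33.779441
ν = 42.049910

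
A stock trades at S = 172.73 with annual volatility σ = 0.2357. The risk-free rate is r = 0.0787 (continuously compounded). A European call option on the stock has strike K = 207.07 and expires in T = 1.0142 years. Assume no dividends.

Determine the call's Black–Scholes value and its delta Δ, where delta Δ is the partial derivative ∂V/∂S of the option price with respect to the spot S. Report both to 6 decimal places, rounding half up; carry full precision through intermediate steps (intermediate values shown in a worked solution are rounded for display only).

σ√T = 0.2357·√1.0142 = 0.237368
d₁ = (ln(S/K) + (r+σ²/2)T) / (σ√T) = (ln(172.73/207.07) + (0.0787+0.2357²/2)·1.0142) / 0.237368 = (-0.181327 + 0.107989) / 0.237368 = -0.308964
d₂ = d₁ − σ√T = -0.308964 − 0.237368 = -0.546331
e^{−rT} = e^{−0.0787·1.0142} = 0.923285
N(d₁) = 0.378675,  N(d₂) = 0.292419
Call price V = S·N(d₁) − K·e^{−rT}·N(d₂) = 65.408449 − 55.906018 = 9.502431
Δ = N(d₁) = 0.378675

price = 9.502431
Δ = 0.378675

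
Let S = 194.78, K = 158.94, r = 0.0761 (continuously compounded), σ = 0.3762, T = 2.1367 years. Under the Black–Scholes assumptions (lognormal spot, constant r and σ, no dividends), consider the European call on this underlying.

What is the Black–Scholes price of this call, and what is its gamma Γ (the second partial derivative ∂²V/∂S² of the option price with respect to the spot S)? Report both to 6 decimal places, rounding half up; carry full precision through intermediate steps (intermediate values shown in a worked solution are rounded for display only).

price = 72.919009
Γ = 0.002393

σ√T = 0.3762·√2.1367 = 0.549909
d₁ = (ln(S/K) + (r+σ²/2)T) / (σ√T) = (ln(194.78/158.94) + (0.0761+0.3762²/2)·2.1367) / 0.549909 = (0.203344 + 0.313803) / 0.549909 = 0.940423
d₂ = d₁ − σ√T = 0.940423 − 0.549909 = 0.390514
e^{−rT} = e^{−0.0761·2.1367} = 0.849929
N(d₁) = 0.826500,  N(d₂) = 0.651922
Call price V = S·N(d₁) − K·e^{−rT}·N(d₂) = 160.985593 − 88.066584 = 72.919009
φ(d₁) = (1/√(2π))·e^{−d₁²/2} = 0.256369
Γ = φ(d₁) / (S·σ·√T) = 0.002393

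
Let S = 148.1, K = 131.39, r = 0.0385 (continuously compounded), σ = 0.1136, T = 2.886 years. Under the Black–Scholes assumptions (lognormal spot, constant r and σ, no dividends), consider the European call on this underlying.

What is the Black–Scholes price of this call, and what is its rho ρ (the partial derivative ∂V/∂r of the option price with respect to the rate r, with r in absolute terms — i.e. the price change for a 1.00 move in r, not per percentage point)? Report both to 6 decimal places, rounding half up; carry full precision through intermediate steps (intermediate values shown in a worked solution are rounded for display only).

σ√T = 0.1136·√2.886 = 0.192986
d₁ = (ln(S/K) + (r+σ²/2)T) / (σ√T) = (ln(148.1/131.39) + (0.0385+0.1136²/2)·2.886) / 0.192986 = (0.119718 + 0.129733) / 0.192986 = 1.292582
d₂ = d₁ − σ√T = 1.292582 − 0.192986 = 1.099595
e^{−rT} = e^{−0.0385·2.886} = 0.894839
N(d₁) = 0.901922,  N(d₂) = 0.864246
Call price V = S·N(d₁) − K·e^{−rT}·N(d₂) = 133.574666 − 101.611927 = 31.962739
ρ = K·T·e^{−rT}·N(d₂) = 293.252023

price = 31.962739
ρ = 293.252023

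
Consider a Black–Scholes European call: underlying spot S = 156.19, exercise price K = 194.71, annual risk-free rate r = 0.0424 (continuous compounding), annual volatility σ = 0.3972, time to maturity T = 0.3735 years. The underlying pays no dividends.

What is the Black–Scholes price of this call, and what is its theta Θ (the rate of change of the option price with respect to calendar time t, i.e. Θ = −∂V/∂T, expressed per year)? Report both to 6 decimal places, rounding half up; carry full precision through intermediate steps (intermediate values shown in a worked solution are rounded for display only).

σ√T = 0.3972·√0.3735 = 0.242747
d₁ = (ln(S/K) + (r+σ²/2)T) / (σ√T) = (ln(156.19/194.71) + (0.0424+0.3972²/2)·0.3735) / 0.242747 = (-0.220438 + 0.045300) / 0.242747 = -0.721485
d₂ = d₁ − σ√T = -0.721485 − 0.242747 = -0.964232
e^{−rT} = e^{−0.0424·0.3735} = 0.984288
N(d₁) = 0.235306,  N(d₂) = 0.167465
Call price V = S·N(d₁) − K·e^{−rT}·N(d₂) = 36.752394 − 32.094759 = 4.657635
φ(d₁) = (1/√(2π))·e^{−d₁²/2} = 0.307522
Θ = −S·φ(d₁)·σ/(2√T) − r·K·e^{−rT}·N(d₂) = −15.608579 − 1.360818 = -16.969397

price = 4.657635
Θ = -16.969397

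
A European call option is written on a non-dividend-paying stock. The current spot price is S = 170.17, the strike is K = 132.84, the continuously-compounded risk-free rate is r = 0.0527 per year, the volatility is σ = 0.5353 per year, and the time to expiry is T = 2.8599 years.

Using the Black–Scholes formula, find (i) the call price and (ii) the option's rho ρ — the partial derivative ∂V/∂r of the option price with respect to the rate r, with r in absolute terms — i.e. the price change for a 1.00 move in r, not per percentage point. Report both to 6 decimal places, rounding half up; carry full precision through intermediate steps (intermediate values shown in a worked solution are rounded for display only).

σ√T = 0.5353·√2.8599 = 0.905259
d₁ = (ln(S/K) + (r+σ²/2)T) / (σ√T) = (ln(170.17/132.84) + (0.0527+0.5353²/2)·2.8599) / 0.905259 = (0.247653 + 0.560463) / 0.905259 = 0.892691
d₂ = d₁ − σ√T = 0.892691 − 0.905259 = -0.012568
e^{−rT} = e^{−0.0527·2.8599} = 0.860091
N(d₁) = 0.813989,  N(d₂) = 0.494986
Call price V = S·N(d₁) − K·e^{−rT}·N(d₂) = 138.516433 − 56.554417 = 81.962016
ρ = K·T·e^{−rT}·N(d₂) = 161.739977

price = 81.962016
ρ = 161.739977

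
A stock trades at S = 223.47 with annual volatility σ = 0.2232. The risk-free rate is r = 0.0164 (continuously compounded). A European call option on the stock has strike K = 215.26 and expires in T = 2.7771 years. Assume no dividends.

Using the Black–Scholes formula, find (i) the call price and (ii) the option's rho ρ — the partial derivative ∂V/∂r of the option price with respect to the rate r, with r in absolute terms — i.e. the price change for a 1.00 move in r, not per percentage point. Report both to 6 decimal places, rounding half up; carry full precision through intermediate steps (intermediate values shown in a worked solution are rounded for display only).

price = 41.329442
ρ = 294.043658

σ√T = 0.2232·√2.7771 = 0.371955
d₁ = (ln(S/K) + (r+σ²/2)T) / (σ√T) = (ln(223.47/215.26) + (0.0164+0.2232²/2)·2.7771) / 0.371955 = (0.037431 + 0.114720) / 0.371955 = 0.409056
d₂ = d₁ − σ√T = 0.409056 − 0.371955 = 0.037101
e^{−rT} = e^{−0.0164·2.7771} = 0.955477
N(d₁) = 0.658751,  N(d₂) = 0.514798
Call price V = S·N(d₁) − K·e^{−rT}·N(d₂) = 147.210994 − 105.881552 = 41.329442
ρ = K·T·e^{−rT}·N(d₂) = 294.043658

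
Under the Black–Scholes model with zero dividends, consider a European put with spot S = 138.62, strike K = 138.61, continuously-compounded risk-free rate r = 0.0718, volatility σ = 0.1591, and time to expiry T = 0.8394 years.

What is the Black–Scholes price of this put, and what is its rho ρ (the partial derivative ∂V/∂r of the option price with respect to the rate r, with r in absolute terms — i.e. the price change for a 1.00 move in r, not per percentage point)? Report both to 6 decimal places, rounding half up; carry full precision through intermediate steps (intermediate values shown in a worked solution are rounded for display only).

σ√T = 0.1591·√0.8394 = 0.145765
d₁ = (ln(S/K) + (r+σ²/2)T) / (σ√T) = (ln(138.62/138.61) + (0.0718+0.1591²/2)·0.8394) / 0.145765 = (0.000072 + 0.070893) / 0.145765 = 0.486843
d₂ = d₁ − σ√T = 0.486843 − 0.145765 = 0.341077
e^{−rT} = e^{−0.0718·0.8394} = 0.941511
N(−d₁) = 0.313185,  N(−d₂) = 0.366523
Put price V = K·e^{−rT}·N(−d₂) − S·N(−d₁) = 47.832274 − 43.413694 = 4.418580
ρ = −K·T·e^{−rT}·N(−d₂) = -40.150411

price = 4.418580
ρ = -40.150411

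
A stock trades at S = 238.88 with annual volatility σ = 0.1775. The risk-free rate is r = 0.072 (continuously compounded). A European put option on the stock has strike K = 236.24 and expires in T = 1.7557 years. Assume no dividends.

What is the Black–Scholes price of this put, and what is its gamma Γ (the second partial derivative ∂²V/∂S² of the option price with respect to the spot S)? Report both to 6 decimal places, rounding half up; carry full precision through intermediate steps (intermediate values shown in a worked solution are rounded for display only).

price = 9.035089
Γ = 0.005549

σ√T = 0.1775·√1.7557 = 0.235193
d₁ = (ln(S/K) + (r+σ²/2)T) / (σ√T) = (ln(238.88/236.24) + (0.072+0.1775²/2)·1.7557) / 0.235193 = (0.011113 + 0.154068) / 0.235193 = 0.702324
d₂ = d₁ − σ√T = 0.702324 − 0.235193 = 0.467131
e^{−rT} = e^{−0.072·1.7557} = 0.881253
N(−d₁) = 0.241239,  N(−d₂) = 0.320203
Put price V = K·e^{−rT}·N(−d₂) − S·N(−d₁) = 66.662188 − 57.627099 = 9.035089
φ(d₁) = (1/√(2π))·e^{−d₁²/2} = 0.311746
Γ = φ(d₁) / (S·σ·√T) = 0.005549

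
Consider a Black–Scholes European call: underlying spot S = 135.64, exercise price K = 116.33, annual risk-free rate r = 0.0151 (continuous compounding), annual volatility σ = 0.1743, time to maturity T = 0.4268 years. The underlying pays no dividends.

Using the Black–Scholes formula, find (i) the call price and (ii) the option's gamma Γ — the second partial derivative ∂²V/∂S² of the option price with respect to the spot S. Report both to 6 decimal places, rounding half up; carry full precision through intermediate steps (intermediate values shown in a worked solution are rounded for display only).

σ√T = 0.1743·√0.4268 = 0.113870
d₁ = (ln(S/K) + (r+σ²/2)T) / (σ√T) = (ln(135.64/116.33) + (0.0151+0.1743²/2)·0.4268) / 0.113870 = (0.153573 + 0.012928) / 0.113870 = 1.462203
d₂ = d₁ − σ√T = 1.462203 − 0.113870 = 1.348333
e^{−rT} = e^{−0.0151·0.4268} = 0.993576
N(d₁) = 0.928157,  N(d₂) = 0.911224
Call price V = S·N(d₁) − K·e^{−rT}·N(d₂) = 125.895252 − 105.321779 = 20.573473
φ(d₁) = (1/√(2π))·e^{−d₁²/2} = 0.136975
Γ = φ(d₁) / (S·σ·√T) = 0.008868

price = 20.573473
Γ = 0.008868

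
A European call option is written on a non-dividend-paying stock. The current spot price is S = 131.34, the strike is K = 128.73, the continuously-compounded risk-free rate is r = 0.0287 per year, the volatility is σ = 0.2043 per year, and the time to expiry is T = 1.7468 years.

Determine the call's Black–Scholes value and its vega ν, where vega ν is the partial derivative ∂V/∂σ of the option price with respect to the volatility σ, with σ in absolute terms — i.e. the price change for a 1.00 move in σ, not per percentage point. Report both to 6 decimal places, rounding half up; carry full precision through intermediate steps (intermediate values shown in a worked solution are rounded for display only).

price = 18.534345
ν = 64.053986

σ√T = 0.2043·√1.7468 = 0.270016
d₁ = (ln(S/K) + (r+σ²/2)T) / (σ√T) = (ln(131.34/128.73) + (0.0287+0.2043²/2)·1.7468) / 0.270016 = (0.020072 + 0.086588) / 0.270016 = 0.395012
d₂ = d₁ − σ√T = 0.395012 − 0.270016 = 0.124996
e^{−rT} = e^{−0.0287·1.7468} = 0.951103
N(d₁) = 0.653583,  N(d₂) = 0.549737
Call price V = S·N(d₁) − K·e^{−rT}·N(d₂) = 85.841603 − 67.307258 = 18.534345
φ(d₁) = (1/√(2π))·e^{−d₁²/2} = 0.369001
ν = S·φ(d₁)·√T = 64.053986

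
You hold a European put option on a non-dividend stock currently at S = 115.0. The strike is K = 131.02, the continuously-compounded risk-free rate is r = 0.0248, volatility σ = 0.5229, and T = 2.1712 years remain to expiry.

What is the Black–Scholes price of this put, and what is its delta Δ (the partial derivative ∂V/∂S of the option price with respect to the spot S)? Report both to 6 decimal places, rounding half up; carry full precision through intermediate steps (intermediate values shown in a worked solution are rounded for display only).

σ√T = 0.5229·√2.1712 = 0.770493
d₁ = (ln(S/K) + (r+σ²/2)T) / (σ√T) = (ln(115.0/131.02) + (0.0248+0.5229²/2)·2.1712) / 0.770493 = (-0.130418 + 0.350675) / 0.770493 = 0.285866
d₂ = d₁ − σ√T = 0.285866 − 0.770493 = -0.484627
e^{−rT} = e^{−0.0248·2.1712} = 0.947578
N(−d₁) = 0.387490,  N(−d₂) = 0.686030
Put price V = K·e^{−rT}·N(−d₂) − S·N(−d₁) = 85.171735 − 44.561407 = 40.610328
Δ = −N(−d₁) = -0.387490

price = 40.610328
Δ = -0.387490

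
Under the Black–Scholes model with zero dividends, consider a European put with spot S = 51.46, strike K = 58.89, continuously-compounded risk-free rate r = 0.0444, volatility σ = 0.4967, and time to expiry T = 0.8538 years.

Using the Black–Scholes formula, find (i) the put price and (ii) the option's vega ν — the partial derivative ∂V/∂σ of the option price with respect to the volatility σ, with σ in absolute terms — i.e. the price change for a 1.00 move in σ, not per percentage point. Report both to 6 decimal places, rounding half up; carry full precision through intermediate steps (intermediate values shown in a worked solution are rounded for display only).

price = 12.649504
ν = 18.966440

σ√T = 0.4967·√0.8538 = 0.458957
d₁ = (ln(S/K) + (r+σ²/2)T) / (σ√T) = (ln(51.46/58.89) + (0.0444+0.4967²/2)·0.8538) / 0.458957 = (-0.134866 + 0.143230) / 0.458957 = 0.018222
d₂ = d₁ − σ√T = 0.018222 − 0.458957 = -0.440735
e^{−rT} = e^{−0.0444·0.8538} = 0.962801
N(−d₁) = 0.492731,  N(−d₂) = 0.670298
Put price V = K·e^{−rT}·N(−d₂) − S·N(−d₁) = 38.005436 − 25.355931 = 12.649504
φ(d₁) = (1/√(2π))·e^{−d₁²/2} = 0.398876
ν = S·φ(d₁)·√T = 18.966440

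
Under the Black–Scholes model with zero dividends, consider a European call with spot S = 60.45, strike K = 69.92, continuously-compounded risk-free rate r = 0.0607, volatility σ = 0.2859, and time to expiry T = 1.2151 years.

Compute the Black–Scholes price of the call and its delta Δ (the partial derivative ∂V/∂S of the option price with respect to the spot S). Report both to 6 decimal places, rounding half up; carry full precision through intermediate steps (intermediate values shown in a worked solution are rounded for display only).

price = 5.802216
Δ = 0.472024

σ√T = 0.2859·√1.2151 = 0.315152
d₁ = (ln(S/K) + (r+σ²/2)T) / (σ√T) = (ln(60.45/69.92) + (0.0607+0.2859²/2)·1.2151) / 0.315152 = (-0.145535 + 0.123417) / 0.315152 = -0.070183
d₂ = d₁ − σ√T = -0.070183 − 0.315152 = -0.385335
e^{−rT} = e^{−0.0607·1.2151} = 0.928898
N(d₁) = 0.472024,  N(d₂) = 0.349995
Call price V = S·N(d₁) − K·e^{−rT}·N(d₂) = 28.533862 − 22.731647 = 5.802216
Δ = N(d₁) = 0.472024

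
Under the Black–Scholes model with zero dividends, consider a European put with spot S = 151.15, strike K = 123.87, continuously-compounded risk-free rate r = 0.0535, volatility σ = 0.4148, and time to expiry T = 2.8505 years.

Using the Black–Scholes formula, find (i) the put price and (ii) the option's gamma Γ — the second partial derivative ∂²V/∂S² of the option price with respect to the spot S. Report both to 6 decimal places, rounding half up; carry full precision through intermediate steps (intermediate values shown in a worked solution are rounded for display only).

price = 16.971424
Γ = 0.002621

σ√T = 0.4148·√2.8505 = 0.700324
d₁ = (ln(S/K) + (r+σ²/2)T) / (σ√T) = (ln(151.15/123.87) + (0.0535+0.4148²/2)·2.8505) / 0.700324 = (0.199040 + 0.397729) / 0.700324 = 0.852132
d₂ = d₁ − σ√T = 0.852132 − 0.700324 = 0.151808
e^{−rT} = e^{−0.0535·2.8505} = 0.858557
N(−d₁) = 0.197070,  N(−d₂) = 0.439669
Put price V = K·e^{−rT}·N(−d₂) − S·N(−d₁) = 46.758609 − 29.787185 = 16.971424
φ(d₁) = (1/√(2π))·e^{−d₁²/2} = 0.277481
Γ = φ(d₁) / (S·σ·√T) = 0.002621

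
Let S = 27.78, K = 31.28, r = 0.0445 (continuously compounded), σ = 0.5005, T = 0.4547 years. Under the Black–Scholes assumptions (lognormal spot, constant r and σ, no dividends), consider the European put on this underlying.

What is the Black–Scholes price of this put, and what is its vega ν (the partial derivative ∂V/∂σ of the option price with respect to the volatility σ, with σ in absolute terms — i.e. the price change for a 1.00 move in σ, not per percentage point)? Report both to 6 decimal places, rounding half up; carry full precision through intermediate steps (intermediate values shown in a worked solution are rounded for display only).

σ√T = 0.5005·√0.4547 = 0.337494
d₁ = (ln(S/K) + (r+σ²/2)T) / (σ√T) = (ln(27.78/31.28) + (0.0445+0.5005²/2)·0.4547) / 0.337494 = (-0.118663 + 0.077185) / 0.337494 = -0.122897
d₂ = d₁ − σ√T = -0.122897 − 0.337494 = -0.460392
e^{−rT} = e^{−0.0445·0.4547} = 0.979969
N(−d₁) = 0.548906,  N(−d₂) = 0.677383
Put price V = K·e^{−rT}·N(−d₂) − S·N(−d₁) = 20.764101 − 15.248604 = 5.515497
φ(d₁) = (1/√(2π))·e^{−d₁²/2} = 0.395941
ν = S·φ(d₁)·√T = 7.416945

price = 5.515497
ν = 7.416945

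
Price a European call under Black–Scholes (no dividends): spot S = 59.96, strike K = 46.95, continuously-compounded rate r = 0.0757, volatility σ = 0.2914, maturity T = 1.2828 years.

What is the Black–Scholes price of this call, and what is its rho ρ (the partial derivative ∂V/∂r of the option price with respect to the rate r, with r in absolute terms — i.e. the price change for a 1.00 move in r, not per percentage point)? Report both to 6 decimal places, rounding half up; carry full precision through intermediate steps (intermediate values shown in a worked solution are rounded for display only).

price = 18.642345
ρ = 44.156759

σ√T = 0.2914·√1.2828 = 0.330042
d₁ = (ln(S/K) + (r+σ²/2)T) / (σ√T) = (ln(59.96/46.95) + (0.0757+0.2914²/2)·1.2828) / 0.330042 = (0.244594 + 0.151572) / 0.330042 = 1.200352
d₂ = d₁ − σ√T = 1.200352 − 0.330042 = 0.870310
e^{−rT} = e^{−0.0757·1.2828} = 0.907458
N(d₁) = 0.884999,  N(d₂) = 0.807934
Call price V = S·N(d₁) − K·e^{−rT}·N(d₂) = 53.064514 − 34.422170 = 18.642345
ρ = K·T·e^{−rT}·N(d₂) = 44.156759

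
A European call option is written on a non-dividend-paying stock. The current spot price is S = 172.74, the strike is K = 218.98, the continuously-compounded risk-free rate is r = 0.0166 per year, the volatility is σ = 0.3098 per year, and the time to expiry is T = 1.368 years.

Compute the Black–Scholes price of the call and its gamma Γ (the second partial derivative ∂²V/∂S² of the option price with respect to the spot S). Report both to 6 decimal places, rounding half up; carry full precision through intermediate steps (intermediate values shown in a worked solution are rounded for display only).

price = 11.803404
Γ = 0.005858

σ√T = 0.3098·√1.368 = 0.362347
d₁ = (ln(S/K) + (r+σ²/2)T) / (σ√T) = (ln(172.74/218.98) + (0.0166+0.3098²/2)·1.368) / 0.362347 = (-0.237193 + 0.088356) / 0.362347 = -0.410757
d₂ = d₁ − σ√T = -0.410757 − 0.362347 = -0.773104
e^{−rT} = e^{−0.0166·1.368} = 0.977547
N(d₁) = 0.340625,  N(d₂) = 0.219731
Call price V = S·N(d₁) − K·e^{−rT}·N(d₂) = 58.839639 − 47.036235 = 11.803404
φ(d₁) = (1/√(2π))·e^{−d₁²/2} = 0.366668
Γ = φ(d₁) / (S·σ·√T) = 0.005858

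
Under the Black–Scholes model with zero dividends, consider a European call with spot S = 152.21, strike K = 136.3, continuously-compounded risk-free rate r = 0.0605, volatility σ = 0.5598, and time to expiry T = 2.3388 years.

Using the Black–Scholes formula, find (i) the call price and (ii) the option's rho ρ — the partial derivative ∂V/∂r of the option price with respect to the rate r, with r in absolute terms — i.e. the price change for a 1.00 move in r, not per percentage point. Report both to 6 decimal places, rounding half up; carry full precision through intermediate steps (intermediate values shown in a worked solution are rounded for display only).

price = 63.571363
ρ = 123.630345

σ√T = 0.5598·√2.3388 = 0.856110
d₁ = (ln(S/K) + (r+σ²/2)T) / (σ√T) = (ln(152.21/136.3) + (0.0605+0.5598²/2)·2.3388) / 0.856110 = (0.110403 + 0.507959) / 0.856110 = 0.722293
d₂ = d₁ − σ√T = 0.722293 − 0.856110 = -0.133817
e^{−rT} = e^{−0.0605·2.3388} = 0.868057
N(d₁) = 0.764943,  N(d₂) = 0.446774
Call price V = S·N(d₁) − K·e^{−rT}·N(d₂) = 116.431951 − 52.860589 = 63.571363
ρ = K·T·e^{−rT}·N(d₂) = 123.630345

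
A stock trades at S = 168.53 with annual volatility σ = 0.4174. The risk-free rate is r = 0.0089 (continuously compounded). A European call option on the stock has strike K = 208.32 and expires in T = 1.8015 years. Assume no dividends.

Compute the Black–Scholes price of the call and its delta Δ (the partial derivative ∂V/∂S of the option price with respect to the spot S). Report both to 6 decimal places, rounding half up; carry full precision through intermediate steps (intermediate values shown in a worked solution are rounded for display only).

price = 25.385253
Δ = 0.472253

σ√T = 0.4174·√1.8015 = 0.560234
d₁ = (ln(S/K) + (r+σ²/2)T) / (σ√T) = (ln(168.53/208.32) + (0.0089+0.4174²/2)·1.8015) / 0.560234 = (-0.211962 + 0.172965) / 0.560234 = -0.069609
d₂ = d₁ − σ√T = -0.069609 − 0.560234 = -0.629843
e^{−rT} = e^{−0.0089·1.8015} = 0.984094
N(d₁) = 0.472253,  N(d₂) = 0.264399
Call price V = S·N(d₁) − K·e^{−rT}·N(d₂) = 79.588734 − 54.203481 = 25.385253
Δ = N(d₁) = 0.472253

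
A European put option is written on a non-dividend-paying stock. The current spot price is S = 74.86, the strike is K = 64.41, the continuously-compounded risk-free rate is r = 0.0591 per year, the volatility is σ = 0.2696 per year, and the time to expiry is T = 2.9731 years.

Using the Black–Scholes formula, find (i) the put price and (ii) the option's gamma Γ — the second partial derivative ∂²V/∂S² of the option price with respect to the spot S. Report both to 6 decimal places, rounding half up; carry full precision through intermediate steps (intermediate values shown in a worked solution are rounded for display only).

price = 4.150271
Γ = 0.007413

σ√T = 0.2696·√2.9731 = 0.464863
d₁ = (ln(S/K) + (r+σ²/2)T) / (σ√T) = (ln(74.86/64.41) + (0.0591+0.2696²/2)·2.9731) / 0.464863 = (0.150351 + 0.283759) / 0.464863 = 0.933845
d₂ = d₁ − σ√T = 0.933845 − 0.464863 = 0.468982
e^{−rT} = e^{−0.0591·2.9731} = 0.838861
N(−d₁) = 0.175192,  N(−d₂) = 0.319541
Put price V = K·e^{−rT}·N(−d₂) − S·N(−d₁) = 17.265139 − 13.114868 = 4.150271
φ(d₁) = (1/√(2π))·e^{−d₁²/2} = 0.257955
Γ = φ(d₁) / (S·σ·√T) = 0.007413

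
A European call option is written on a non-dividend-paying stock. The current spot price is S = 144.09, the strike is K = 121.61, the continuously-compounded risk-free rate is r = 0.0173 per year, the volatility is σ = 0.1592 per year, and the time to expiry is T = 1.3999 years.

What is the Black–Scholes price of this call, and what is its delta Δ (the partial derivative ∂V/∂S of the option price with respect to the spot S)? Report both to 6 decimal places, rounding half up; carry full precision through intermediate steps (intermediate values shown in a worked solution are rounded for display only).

σ√T = 0.1592·√1.3999 = 0.188361
d₁ = (ln(S/K) + (r+σ²/2)T) / (σ√T) = (ln(144.09/121.61) + (0.0173+0.1592²/2)·1.3999) / 0.188361 = (0.169619 + 0.041958) / 0.188361 = 1.123252
d₂ = d₁ − σ√T = 1.123252 − 0.188361 = 0.934891
e^{−rT} = e^{−0.0173·1.3999} = 0.976073
N(d₁) = 0.869335,  N(d₂) = 0.825078
Call price V = S·N(d₁) − K·e^{−rT}·N(d₂) = 125.262445 − 97.936882 = 27.325563
Δ = N(d₁) = 0.869335

price = 27.325563
Δ = 0.869335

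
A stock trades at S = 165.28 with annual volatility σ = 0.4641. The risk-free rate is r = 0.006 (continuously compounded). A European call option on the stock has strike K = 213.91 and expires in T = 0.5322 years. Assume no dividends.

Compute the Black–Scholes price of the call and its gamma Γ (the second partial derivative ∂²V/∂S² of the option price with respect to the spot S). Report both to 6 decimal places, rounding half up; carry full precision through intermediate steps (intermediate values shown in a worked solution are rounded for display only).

σ√T = 0.4641·√0.5322 = 0.338570
d₁ = (ln(S/K) + (r+σ²/2)T) / (σ√T) = (ln(165.28/213.91) + (0.006+0.4641²/2)·0.5322) / 0.338570 = (-0.257914 + 0.060508) / 0.338570 = -0.583058
d₂ = d₁ − σ√T = -0.583058 − 0.338570 = -0.921628
e^{−rT} = e^{−0.006·0.5322} = 0.996812
N(d₁) = 0.279927,  N(d₂) = 0.178361
Call price V = S·N(d₁) − K·e^{−rT}·N(d₂) = 46.266354 − 38.031609 = 8.234745
φ(d₁) = (1/√(2π))·e^{−d₁²/2} = 0.336581
Γ = φ(d₁) / (S·σ·√T) = 0.006015

price = 8.234745
Γ = 0.006015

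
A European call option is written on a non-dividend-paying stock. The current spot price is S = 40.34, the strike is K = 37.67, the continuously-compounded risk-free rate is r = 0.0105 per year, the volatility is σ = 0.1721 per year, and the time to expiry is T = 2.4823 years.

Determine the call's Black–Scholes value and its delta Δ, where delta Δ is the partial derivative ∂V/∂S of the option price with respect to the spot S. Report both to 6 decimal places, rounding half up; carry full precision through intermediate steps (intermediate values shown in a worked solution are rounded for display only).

price = 6.221944
Δ = 0.685897

σ√T = 0.1721·√2.4823 = 0.271149
d₁ = (ln(S/K) + (r+σ²/2)T) / (σ√T) = (ln(40.34/37.67) + (0.0105+0.1721²/2)·2.4823) / 0.271149 = (0.068480 + 0.062825) / 0.271149 = 0.484252
d₂ = d₁ − σ√T = 0.484252 − 0.271149 = 0.213103
e^{−rT} = e^{−0.0105·2.4823} = 0.974273
N(d₁) = 0.685897,  N(d₂) = 0.584377
Call price V = S·N(d₁) − K·e^{−rT}·N(d₂) = 27.669070 − 21.447126 = 6.221944
Δ = N(d₁) = 0.685897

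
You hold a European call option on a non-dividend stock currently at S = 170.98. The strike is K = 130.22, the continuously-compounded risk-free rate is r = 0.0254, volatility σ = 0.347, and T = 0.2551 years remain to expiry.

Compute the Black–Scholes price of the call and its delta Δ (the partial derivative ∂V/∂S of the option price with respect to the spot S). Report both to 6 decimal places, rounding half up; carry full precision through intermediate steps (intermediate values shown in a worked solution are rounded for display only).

σ√T = 0.347·√0.2551 = 0.175261
d₁ = (ln(S/K) + (r+σ²/2)T) / (σ√T) = (ln(170.98/130.22) + (0.0254+0.347²/2)·0.2551) / 0.175261 = (0.272321 + 0.021838) / 0.175261 = 1.678407
d₂ = d₁ − σ√T = 1.678407 − 0.175261 = 1.503147
e^{−rT} = e^{−0.0254·0.2551} = 0.993541
N(d₁) = 0.953366,  N(d₂) = 0.933599
Call price V = S·N(d₁) − K·e^{−rT}·N(d₂) = 163.006554 − 120.788120 = 42.218434
Δ = N(d₁) = 0.953366

price = 42.218434
Δ = 0.953366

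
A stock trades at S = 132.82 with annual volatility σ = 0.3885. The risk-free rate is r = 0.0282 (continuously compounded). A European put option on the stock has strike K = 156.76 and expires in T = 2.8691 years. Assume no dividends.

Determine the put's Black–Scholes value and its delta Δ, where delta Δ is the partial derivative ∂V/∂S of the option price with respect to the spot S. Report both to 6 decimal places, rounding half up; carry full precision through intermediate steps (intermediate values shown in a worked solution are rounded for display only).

σ√T = 0.3885·√2.8691 = 0.658058
d₁ = (ln(S/K) + (r+σ²/2)T) / (σ√T) = (ln(132.82/156.76) + (0.0282+0.3885²/2)·2.8691) / 0.658058 = (-0.165721 + 0.297428) / 0.658058 = 0.200146
d₂ = d₁ − σ√T = 0.200146 − 0.658058 = -0.457912
e^{−rT} = e^{−0.0282·2.8691} = 0.922278
N(−d₁) = 0.420683,  N(−d₂) = 0.676492
Put price V = K·e^{−rT}·N(−d₂) − S·N(−d₁) = 97.804726 − 55.875162 = 41.929564
Δ = −N(−d₁) = -0.420683

price = 41.929564
Δ = -0.420683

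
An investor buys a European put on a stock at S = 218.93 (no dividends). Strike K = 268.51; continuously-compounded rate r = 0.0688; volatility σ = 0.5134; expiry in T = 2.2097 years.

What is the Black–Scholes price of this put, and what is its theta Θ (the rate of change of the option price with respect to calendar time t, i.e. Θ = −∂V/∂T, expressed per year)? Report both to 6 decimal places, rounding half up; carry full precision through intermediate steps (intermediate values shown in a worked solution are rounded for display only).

σ√T = 0.5134·√2.2097 = 0.763172
d₁ = (ln(S/K) + (r+σ²/2)T) / (σ√T) = (ln(218.93/268.51) + (0.0688+0.5134²/2)·2.2097) / 0.763172 = (-0.204136 + 0.443243) / 0.763172 = 0.313307
d₂ = d₁ − σ√T = 0.313307 − 0.763172 = -0.449865
e^{−rT} = e^{−0.0688·2.2097} = 0.858965
N(−d₁) = 0.377024,  N(−d₂) = 0.673596
Put price V = K·e^{−rT}·N(−d₂) − S·N(−d₁) = 155.358652 − 82.541808 = 72.816844
φ(d₁) = (1/√(2π))·e^{−d₁²/2} = 0.379835
Θ = −S·φ(d₁)·σ/(2√T) + r·K·e^{−rT}·N(−d₂) = −14.360155 + 10.688675 = -3.671479

price = 72.816844
Θ = -3.671479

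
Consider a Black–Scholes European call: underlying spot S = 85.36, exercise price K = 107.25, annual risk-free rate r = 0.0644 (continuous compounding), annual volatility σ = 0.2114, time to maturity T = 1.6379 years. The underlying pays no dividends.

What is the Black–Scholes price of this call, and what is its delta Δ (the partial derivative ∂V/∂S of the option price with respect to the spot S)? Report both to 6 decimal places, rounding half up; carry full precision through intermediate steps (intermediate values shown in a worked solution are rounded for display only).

price = 5.192124
Δ = 0.375004

σ√T = 0.2114·√1.6379 = 0.270551
d₁ = (ln(S/K) + (r+σ²/2)T) / (σ√T) = (ln(85.36/107.25) + (0.0644+0.2114²/2)·1.6379) / 0.270551 = (-0.228285 + 0.142080) / 0.270551 = -0.318629
d₂ = d₁ − σ√T = -0.318629 − 0.270551 = -0.589180
e^{−rT} = e^{−0.0644·1.6379} = 0.899892
N(d₁) = 0.375004,  N(d₂) = 0.277870
Call price V = S·N(d₁) − K·e^{−rT}·N(d₂) = 32.010330 − 26.818206 = 5.192124
Δ = N(d₁) = 0.375004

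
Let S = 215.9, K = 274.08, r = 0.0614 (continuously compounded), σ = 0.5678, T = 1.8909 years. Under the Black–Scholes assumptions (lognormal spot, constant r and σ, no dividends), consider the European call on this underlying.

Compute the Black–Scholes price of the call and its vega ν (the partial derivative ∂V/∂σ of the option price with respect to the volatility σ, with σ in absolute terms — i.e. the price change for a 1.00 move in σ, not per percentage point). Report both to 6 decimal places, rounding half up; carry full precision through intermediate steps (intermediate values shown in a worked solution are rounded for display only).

price = 56.599146
ν = 115.254635

σ√T = 0.5678·√1.8909 = 0.780782
d₁ = (ln(S/K) + (r+σ²/2)T) / (σ√T) = (ln(215.9/274.08) + (0.0614+0.5678²/2)·1.8909) / 0.780782 = (-0.238605 + 0.420911) / 0.780782 = 0.233492
d₂ = d₁ − σ√T = 0.233492 − 0.780782 = -0.547289
e^{−rT} = e^{−0.0614·1.8909} = 0.890385
N(d₁) = 0.592310,  N(d₂) = 0.292090
Call price V = S·N(d₁) − K·e^{−rT}·N(d₂) = 127.879834 − 71.280688 = 56.599146
φ(d₁) = (1/√(2π))·e^{−d₁²/2} = 0.388214
ν = S·φ(d₁)·√T = 115.254635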